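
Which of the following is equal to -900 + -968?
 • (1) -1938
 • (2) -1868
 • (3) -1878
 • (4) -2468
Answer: 2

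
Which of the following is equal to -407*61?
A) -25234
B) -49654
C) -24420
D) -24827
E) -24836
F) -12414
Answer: D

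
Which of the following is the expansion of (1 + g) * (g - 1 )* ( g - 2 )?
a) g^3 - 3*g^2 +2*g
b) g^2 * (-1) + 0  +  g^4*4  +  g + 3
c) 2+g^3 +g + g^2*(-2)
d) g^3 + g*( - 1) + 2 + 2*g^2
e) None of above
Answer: e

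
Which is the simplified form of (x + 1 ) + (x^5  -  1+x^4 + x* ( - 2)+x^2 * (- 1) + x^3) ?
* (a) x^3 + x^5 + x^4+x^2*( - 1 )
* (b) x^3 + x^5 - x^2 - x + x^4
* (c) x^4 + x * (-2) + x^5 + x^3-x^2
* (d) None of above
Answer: b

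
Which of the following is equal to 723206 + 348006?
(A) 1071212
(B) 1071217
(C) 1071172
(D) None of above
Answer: A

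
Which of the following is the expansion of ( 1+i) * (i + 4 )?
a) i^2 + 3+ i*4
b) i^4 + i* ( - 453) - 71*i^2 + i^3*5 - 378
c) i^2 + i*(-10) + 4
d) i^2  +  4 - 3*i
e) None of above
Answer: e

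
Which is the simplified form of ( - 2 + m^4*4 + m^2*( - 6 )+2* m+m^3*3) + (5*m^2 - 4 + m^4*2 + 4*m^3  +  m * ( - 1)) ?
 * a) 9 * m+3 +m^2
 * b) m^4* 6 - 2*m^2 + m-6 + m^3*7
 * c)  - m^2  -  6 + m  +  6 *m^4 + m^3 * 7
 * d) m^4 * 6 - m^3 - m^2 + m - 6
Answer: c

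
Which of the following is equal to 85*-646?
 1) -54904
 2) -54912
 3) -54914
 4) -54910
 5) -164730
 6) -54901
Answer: 4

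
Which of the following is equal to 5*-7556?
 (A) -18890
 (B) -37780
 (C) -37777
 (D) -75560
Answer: B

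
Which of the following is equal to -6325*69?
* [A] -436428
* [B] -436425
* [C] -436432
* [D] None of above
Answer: B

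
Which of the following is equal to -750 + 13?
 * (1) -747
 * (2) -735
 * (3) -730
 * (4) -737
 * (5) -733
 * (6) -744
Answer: 4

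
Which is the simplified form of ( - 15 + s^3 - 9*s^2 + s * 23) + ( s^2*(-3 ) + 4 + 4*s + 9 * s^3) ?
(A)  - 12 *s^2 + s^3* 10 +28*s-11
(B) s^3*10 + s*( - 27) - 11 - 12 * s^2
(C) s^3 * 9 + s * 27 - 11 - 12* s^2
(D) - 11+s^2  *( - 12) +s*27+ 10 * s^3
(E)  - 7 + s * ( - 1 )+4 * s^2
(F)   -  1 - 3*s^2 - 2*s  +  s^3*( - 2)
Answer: D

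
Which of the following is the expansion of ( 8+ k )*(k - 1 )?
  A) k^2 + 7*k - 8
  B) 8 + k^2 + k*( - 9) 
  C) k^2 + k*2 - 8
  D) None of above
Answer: A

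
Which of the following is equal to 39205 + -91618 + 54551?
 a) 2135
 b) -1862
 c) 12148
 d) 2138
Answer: d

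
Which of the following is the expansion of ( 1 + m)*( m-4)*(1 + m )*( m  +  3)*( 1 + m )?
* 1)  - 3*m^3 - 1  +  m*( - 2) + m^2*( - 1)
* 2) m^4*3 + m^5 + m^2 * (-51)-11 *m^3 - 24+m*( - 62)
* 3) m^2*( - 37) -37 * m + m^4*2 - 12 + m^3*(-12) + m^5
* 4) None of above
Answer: 4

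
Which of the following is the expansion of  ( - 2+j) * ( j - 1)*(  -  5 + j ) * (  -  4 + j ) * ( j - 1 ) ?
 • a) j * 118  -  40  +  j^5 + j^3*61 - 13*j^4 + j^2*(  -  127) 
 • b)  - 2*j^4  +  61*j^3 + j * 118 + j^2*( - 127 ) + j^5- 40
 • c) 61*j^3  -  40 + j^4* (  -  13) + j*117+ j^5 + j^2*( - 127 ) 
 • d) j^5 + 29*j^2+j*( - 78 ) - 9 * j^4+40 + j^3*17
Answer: a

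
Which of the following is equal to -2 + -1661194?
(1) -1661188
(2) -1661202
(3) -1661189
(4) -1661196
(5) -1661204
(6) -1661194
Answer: 4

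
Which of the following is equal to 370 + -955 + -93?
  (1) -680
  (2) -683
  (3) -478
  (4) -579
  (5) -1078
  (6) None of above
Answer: 6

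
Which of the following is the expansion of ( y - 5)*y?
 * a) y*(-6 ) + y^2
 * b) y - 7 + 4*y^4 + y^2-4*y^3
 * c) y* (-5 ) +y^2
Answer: c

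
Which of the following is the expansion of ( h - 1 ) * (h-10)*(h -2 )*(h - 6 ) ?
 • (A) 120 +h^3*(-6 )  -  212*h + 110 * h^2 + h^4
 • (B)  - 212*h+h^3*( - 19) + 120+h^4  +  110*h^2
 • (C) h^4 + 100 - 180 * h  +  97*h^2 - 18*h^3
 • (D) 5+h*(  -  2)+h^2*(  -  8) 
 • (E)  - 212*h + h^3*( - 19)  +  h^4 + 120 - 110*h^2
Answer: B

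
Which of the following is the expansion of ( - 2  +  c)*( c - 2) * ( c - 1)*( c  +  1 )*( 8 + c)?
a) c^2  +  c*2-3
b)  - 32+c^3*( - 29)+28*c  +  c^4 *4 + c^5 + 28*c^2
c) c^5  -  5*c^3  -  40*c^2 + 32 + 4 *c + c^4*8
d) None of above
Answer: b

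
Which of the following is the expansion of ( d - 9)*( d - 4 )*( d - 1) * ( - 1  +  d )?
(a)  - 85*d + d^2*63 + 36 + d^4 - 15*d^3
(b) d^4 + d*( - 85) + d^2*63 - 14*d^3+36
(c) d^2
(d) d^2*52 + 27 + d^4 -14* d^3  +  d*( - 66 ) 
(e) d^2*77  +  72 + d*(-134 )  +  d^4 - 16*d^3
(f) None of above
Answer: a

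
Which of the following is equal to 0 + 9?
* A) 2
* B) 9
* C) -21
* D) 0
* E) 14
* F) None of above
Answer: B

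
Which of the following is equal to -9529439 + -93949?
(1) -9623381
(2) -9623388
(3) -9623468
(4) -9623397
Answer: 2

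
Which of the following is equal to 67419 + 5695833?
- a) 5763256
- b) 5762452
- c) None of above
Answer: c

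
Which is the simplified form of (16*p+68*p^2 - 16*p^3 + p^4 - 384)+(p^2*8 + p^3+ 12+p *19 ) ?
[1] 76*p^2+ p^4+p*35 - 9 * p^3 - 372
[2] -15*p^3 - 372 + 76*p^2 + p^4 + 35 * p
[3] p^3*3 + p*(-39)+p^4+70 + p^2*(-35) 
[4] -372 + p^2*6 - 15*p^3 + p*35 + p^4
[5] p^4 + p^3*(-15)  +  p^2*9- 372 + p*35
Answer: 2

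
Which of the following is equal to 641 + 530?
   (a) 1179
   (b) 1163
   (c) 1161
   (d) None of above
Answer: d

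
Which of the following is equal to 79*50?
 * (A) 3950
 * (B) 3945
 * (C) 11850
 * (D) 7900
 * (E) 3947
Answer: A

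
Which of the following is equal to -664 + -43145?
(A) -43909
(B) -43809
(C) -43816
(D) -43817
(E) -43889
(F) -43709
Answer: B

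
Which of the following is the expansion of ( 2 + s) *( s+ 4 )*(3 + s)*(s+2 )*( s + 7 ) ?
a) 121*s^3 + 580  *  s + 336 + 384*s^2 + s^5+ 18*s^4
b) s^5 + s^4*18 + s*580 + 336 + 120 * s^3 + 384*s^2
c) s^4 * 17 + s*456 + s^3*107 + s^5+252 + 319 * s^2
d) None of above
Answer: a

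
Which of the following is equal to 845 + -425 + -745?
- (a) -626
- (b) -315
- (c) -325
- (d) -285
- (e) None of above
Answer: c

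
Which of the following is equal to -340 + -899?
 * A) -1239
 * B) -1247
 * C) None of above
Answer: A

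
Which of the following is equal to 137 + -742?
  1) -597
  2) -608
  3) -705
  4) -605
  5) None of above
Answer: 4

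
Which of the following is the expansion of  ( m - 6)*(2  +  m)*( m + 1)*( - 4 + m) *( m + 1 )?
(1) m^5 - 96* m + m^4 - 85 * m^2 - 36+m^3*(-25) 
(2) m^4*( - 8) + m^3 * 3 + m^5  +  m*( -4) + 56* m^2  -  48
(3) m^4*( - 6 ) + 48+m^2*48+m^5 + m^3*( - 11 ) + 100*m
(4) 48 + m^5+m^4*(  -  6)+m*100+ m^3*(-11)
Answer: 3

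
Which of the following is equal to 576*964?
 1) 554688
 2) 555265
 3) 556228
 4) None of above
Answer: 4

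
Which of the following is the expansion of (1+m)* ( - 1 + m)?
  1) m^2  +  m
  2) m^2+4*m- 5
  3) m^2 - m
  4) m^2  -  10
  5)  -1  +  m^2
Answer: 5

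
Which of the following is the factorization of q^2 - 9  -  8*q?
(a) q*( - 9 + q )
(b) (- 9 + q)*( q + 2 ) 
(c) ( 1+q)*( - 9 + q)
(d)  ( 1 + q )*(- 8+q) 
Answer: c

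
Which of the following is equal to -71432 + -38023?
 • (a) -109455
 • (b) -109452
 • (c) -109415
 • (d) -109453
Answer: a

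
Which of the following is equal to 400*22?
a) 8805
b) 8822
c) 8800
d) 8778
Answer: c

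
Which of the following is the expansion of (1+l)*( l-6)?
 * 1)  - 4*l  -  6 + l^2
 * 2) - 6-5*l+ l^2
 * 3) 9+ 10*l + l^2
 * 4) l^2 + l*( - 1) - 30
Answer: 2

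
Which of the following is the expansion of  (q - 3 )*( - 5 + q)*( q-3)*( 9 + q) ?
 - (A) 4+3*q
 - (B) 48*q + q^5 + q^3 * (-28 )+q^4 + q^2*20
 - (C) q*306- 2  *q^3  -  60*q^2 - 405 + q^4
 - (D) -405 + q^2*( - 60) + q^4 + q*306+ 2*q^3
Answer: C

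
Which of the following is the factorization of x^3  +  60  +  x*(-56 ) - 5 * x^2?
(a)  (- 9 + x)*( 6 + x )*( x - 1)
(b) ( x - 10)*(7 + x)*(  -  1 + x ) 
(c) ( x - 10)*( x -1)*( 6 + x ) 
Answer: c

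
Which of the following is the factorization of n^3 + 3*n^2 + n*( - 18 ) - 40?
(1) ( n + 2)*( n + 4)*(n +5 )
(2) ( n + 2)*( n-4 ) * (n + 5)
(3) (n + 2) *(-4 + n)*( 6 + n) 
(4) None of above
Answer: 2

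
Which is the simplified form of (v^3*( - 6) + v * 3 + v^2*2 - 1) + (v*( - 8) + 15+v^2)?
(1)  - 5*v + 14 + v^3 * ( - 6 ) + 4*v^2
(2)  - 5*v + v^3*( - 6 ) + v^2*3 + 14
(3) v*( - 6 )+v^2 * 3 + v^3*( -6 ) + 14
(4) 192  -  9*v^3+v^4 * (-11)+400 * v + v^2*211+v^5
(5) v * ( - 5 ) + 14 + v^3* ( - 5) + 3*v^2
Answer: 2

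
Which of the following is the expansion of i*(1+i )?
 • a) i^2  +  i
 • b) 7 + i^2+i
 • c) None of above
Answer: a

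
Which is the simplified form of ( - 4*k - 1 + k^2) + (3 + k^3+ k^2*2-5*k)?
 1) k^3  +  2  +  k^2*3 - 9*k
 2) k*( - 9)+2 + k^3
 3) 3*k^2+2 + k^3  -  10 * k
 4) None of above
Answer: 1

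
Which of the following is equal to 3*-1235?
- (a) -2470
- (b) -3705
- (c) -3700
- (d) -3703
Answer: b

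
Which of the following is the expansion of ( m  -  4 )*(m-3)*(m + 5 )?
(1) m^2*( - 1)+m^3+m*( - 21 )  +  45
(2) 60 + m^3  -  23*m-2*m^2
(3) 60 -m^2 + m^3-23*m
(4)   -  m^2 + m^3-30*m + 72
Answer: 2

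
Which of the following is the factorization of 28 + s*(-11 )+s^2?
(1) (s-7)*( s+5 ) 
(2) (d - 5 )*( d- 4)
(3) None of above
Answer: 3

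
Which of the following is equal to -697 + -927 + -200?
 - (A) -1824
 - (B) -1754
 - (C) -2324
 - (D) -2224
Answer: A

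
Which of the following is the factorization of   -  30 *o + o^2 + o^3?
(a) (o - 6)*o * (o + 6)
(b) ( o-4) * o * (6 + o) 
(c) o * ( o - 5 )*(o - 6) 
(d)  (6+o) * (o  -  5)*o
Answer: d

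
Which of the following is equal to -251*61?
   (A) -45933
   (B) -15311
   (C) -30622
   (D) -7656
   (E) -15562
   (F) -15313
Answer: B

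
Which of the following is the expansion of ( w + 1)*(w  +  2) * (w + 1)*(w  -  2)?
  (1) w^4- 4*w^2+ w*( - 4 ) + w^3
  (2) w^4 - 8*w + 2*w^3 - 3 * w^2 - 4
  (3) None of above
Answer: 2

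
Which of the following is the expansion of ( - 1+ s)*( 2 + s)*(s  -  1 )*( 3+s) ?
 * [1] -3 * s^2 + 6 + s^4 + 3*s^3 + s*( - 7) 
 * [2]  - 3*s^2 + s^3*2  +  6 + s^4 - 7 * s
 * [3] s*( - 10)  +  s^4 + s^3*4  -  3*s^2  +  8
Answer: 1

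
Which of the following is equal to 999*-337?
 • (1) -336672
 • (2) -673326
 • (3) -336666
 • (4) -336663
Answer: 4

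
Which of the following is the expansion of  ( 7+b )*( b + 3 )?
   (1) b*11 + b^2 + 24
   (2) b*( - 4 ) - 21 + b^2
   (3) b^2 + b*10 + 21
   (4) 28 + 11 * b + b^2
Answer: 3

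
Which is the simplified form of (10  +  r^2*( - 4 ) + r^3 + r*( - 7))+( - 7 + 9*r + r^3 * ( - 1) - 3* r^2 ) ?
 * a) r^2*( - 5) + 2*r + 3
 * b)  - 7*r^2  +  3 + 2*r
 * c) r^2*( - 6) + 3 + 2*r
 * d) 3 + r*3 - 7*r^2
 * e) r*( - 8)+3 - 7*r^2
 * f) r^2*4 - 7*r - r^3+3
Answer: b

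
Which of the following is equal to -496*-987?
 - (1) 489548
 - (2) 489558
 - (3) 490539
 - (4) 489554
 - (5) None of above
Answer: 5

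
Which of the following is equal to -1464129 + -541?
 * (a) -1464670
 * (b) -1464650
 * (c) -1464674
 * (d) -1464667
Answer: a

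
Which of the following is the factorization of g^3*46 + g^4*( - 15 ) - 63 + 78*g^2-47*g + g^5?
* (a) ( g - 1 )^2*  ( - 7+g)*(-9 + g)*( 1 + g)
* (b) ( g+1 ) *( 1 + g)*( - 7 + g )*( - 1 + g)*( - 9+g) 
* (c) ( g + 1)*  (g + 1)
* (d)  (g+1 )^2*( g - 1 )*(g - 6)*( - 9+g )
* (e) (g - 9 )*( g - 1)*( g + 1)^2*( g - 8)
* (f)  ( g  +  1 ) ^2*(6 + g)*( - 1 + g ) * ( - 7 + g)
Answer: b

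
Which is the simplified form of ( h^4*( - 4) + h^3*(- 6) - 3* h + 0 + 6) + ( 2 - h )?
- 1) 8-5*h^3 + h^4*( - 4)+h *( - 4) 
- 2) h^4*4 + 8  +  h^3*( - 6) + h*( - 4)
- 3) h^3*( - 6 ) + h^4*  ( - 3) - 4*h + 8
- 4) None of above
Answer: 4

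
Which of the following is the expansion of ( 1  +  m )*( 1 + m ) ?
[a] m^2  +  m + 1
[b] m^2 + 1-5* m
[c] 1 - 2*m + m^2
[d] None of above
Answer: d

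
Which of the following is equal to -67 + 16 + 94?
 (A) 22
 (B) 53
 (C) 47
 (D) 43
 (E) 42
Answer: D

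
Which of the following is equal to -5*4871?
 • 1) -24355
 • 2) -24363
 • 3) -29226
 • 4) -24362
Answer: 1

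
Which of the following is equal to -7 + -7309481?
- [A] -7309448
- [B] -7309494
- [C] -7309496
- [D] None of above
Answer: D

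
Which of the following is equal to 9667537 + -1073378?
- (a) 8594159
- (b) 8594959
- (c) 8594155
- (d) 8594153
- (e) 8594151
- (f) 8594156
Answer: a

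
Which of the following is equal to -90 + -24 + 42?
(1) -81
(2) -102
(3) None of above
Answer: 3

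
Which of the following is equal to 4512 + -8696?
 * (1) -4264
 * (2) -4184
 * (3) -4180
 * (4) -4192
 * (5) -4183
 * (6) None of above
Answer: 2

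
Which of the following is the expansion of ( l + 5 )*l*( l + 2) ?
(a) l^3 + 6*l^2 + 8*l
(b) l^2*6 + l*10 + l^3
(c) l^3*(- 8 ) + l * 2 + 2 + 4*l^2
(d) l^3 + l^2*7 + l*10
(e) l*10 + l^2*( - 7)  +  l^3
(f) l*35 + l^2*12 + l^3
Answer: d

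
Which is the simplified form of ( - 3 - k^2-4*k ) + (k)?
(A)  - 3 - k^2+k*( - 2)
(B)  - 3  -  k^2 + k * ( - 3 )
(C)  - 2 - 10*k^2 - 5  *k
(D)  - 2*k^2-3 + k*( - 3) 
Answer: B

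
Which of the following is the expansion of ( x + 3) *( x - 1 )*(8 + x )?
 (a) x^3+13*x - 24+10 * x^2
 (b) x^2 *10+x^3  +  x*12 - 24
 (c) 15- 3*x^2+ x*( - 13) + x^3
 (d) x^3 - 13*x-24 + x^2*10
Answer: a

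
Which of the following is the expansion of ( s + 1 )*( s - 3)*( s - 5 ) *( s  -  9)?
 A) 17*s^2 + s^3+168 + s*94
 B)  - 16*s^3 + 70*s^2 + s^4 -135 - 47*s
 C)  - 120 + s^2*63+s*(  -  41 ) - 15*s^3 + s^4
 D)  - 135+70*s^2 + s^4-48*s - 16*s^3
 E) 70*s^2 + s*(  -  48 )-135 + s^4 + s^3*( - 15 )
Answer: D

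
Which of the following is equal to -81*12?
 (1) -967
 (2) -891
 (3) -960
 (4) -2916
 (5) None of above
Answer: 5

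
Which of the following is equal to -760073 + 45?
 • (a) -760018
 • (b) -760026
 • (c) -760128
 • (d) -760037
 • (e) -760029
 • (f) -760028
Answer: f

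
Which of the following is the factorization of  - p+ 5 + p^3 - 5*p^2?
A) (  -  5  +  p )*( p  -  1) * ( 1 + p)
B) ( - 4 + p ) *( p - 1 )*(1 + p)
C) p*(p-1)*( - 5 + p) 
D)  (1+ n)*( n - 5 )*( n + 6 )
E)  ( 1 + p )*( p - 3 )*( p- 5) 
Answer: A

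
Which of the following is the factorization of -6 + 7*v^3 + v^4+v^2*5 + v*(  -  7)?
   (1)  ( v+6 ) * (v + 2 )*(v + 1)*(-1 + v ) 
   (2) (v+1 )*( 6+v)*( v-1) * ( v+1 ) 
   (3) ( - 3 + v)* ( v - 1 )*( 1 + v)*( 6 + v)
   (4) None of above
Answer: 2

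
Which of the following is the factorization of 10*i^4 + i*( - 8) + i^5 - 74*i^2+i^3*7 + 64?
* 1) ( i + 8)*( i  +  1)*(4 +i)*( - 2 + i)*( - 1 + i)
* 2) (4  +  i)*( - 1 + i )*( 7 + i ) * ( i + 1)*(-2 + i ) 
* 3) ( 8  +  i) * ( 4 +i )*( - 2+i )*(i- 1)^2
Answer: 1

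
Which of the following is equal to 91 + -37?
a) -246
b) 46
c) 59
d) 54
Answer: d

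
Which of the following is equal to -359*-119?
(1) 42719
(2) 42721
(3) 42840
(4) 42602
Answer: 2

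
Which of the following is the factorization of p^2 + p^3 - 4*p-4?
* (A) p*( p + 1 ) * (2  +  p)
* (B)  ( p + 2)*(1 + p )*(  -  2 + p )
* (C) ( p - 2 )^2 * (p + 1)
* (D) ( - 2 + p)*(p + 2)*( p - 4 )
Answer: B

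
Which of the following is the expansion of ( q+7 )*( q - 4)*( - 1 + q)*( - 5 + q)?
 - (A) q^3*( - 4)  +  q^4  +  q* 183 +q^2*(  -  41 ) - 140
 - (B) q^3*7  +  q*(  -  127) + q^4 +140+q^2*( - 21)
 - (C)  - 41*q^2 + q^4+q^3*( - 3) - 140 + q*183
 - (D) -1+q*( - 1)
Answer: C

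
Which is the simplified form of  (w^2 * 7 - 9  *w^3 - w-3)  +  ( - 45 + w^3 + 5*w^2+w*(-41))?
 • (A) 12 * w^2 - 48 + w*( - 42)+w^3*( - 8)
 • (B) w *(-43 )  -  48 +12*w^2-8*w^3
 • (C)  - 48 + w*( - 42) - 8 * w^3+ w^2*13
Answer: A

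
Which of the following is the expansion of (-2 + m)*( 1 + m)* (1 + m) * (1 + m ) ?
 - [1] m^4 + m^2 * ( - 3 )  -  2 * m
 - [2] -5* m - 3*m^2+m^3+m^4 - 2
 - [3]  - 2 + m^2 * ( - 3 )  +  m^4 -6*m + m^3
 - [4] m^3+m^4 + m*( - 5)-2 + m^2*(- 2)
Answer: 2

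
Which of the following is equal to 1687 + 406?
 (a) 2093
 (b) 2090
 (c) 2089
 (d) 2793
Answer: a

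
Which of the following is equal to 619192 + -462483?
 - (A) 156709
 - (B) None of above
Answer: A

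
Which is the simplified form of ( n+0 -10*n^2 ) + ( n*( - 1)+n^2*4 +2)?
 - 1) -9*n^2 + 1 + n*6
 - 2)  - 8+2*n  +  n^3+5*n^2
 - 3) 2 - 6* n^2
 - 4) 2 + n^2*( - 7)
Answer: 3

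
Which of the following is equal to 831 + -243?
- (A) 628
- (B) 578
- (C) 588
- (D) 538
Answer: C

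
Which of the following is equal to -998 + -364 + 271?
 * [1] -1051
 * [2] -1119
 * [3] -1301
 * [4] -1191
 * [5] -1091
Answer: 5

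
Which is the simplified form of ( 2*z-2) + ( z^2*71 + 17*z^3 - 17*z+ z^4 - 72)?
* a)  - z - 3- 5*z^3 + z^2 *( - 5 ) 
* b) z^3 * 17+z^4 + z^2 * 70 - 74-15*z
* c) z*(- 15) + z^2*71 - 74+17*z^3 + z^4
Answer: c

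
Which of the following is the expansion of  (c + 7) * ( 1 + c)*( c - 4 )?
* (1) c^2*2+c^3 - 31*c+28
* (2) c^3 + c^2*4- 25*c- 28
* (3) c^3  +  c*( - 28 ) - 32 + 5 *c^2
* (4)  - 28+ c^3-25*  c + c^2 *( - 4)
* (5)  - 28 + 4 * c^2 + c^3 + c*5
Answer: 2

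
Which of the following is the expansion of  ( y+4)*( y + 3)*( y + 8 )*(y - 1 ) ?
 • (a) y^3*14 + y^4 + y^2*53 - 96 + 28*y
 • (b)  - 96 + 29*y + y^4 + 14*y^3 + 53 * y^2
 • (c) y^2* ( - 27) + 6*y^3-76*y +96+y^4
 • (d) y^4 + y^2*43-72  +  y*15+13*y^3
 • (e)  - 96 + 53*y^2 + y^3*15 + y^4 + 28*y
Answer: a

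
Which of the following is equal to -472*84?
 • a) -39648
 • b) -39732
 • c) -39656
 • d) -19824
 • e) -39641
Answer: a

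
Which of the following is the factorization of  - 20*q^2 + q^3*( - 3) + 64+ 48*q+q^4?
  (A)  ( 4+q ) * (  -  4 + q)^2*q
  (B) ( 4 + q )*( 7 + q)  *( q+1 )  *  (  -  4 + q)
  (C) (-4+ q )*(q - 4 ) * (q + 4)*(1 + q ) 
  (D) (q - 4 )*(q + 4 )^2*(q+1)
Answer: C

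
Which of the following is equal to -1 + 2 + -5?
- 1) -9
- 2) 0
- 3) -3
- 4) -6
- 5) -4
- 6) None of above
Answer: 5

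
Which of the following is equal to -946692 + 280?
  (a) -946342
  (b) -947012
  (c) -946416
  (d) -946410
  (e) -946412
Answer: e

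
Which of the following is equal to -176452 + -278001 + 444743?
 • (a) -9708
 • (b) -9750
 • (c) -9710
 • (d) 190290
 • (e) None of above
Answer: c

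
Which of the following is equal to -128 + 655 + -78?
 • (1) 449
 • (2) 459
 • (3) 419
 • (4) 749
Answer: 1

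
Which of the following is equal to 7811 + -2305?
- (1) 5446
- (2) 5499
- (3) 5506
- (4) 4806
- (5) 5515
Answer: 3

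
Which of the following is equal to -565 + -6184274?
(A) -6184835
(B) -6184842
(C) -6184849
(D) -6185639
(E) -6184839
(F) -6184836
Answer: E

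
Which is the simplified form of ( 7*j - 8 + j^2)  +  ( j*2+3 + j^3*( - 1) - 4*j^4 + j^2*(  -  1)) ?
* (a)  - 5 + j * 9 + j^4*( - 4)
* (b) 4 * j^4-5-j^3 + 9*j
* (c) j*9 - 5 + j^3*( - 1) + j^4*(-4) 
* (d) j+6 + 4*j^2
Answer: c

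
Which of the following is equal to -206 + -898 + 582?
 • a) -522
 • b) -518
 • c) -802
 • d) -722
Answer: a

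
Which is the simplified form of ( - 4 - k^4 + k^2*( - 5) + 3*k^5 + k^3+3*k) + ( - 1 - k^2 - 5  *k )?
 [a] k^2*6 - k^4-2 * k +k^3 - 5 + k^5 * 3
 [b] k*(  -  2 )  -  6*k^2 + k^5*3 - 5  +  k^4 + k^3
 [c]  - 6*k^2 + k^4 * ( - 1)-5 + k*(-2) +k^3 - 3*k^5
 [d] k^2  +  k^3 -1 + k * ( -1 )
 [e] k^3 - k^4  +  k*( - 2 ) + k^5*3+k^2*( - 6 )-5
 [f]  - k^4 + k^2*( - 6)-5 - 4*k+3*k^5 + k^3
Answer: e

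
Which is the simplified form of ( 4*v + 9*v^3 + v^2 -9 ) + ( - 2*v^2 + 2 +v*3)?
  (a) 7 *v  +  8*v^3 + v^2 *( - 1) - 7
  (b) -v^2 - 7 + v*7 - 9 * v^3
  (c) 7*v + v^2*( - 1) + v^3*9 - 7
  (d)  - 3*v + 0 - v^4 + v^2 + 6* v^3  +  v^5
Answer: c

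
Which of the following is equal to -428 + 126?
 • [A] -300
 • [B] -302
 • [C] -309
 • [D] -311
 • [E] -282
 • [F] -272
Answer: B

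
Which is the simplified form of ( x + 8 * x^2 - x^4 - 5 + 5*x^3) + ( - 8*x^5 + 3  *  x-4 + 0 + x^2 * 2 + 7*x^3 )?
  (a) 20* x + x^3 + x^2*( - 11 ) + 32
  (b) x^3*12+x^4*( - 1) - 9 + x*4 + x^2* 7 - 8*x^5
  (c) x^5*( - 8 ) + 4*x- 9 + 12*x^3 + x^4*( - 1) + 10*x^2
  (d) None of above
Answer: c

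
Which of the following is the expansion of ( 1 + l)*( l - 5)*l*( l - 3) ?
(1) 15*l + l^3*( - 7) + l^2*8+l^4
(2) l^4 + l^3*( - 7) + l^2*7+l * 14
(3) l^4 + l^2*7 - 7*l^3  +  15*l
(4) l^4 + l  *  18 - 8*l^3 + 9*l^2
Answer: 3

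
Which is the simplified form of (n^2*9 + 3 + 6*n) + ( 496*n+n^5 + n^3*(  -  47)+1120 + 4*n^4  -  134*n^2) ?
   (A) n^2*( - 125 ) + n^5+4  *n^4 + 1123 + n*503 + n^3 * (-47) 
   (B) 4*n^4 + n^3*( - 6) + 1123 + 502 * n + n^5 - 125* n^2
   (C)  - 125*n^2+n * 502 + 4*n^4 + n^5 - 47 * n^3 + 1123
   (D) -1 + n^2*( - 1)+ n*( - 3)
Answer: C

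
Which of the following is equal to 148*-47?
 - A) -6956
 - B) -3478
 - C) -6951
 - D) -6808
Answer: A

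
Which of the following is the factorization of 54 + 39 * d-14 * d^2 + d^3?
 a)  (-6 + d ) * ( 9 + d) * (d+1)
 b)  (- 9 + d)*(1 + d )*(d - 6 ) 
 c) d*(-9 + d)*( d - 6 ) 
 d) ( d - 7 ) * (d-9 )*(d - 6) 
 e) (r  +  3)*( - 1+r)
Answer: b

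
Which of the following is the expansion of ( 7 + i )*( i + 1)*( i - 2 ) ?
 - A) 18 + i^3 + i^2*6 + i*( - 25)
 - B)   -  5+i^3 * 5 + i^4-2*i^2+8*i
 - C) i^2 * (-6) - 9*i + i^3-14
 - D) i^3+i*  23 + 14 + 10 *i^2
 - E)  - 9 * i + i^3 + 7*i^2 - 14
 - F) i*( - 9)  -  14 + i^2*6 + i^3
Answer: F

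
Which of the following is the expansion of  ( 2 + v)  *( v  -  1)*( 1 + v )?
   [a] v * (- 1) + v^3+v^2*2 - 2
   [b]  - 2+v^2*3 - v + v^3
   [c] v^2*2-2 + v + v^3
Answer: a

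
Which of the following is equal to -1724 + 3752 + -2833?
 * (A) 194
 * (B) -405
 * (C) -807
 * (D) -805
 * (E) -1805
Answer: D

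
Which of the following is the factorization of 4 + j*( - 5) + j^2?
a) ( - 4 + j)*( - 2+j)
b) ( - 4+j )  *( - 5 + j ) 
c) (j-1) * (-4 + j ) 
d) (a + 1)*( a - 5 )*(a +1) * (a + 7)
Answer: c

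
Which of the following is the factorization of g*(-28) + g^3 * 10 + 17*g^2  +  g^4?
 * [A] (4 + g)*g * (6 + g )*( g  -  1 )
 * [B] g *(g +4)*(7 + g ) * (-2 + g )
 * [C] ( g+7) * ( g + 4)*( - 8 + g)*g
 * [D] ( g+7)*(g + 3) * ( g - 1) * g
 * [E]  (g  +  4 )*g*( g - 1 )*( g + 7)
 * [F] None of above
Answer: E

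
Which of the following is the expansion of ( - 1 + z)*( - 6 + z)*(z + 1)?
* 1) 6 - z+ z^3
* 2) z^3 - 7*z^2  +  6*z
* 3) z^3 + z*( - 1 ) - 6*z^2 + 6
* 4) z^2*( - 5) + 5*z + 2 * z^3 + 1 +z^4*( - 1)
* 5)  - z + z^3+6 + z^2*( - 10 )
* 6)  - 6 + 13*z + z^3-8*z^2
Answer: 3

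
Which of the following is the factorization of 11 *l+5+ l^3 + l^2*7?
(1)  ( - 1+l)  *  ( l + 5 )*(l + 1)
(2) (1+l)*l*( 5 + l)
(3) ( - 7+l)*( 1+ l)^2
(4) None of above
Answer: 4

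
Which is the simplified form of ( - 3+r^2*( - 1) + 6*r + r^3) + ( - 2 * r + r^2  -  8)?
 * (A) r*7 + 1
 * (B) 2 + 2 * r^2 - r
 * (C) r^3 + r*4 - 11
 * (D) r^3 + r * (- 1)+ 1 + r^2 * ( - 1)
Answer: C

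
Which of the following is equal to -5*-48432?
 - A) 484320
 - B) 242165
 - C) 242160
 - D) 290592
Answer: C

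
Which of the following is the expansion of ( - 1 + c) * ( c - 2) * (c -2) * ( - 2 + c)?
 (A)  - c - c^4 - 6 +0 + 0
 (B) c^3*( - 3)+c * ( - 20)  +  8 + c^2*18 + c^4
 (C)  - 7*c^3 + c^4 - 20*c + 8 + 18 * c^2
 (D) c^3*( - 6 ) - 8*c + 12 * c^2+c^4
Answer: C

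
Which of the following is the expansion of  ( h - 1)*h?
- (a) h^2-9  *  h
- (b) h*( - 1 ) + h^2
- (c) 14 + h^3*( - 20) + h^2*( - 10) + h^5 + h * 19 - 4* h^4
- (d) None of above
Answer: b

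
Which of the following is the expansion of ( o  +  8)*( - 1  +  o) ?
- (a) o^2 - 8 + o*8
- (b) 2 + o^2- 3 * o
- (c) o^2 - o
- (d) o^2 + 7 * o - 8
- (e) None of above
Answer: d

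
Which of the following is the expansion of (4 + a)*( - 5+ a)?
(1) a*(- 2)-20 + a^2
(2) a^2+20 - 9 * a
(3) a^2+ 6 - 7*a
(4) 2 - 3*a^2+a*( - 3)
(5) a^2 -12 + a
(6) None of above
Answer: 6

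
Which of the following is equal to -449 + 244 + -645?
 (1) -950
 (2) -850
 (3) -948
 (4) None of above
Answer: 2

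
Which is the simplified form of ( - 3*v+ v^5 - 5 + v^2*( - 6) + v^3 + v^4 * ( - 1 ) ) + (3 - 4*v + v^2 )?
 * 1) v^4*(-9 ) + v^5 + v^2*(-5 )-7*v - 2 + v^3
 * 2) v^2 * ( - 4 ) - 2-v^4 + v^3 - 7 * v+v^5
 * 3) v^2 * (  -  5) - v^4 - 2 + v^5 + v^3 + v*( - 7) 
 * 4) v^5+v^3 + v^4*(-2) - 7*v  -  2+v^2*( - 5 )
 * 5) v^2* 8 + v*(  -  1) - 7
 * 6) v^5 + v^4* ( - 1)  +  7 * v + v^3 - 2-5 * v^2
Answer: 3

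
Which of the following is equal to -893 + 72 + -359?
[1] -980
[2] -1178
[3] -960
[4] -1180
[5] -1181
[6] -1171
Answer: 4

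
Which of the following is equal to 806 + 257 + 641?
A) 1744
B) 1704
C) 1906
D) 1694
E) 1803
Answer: B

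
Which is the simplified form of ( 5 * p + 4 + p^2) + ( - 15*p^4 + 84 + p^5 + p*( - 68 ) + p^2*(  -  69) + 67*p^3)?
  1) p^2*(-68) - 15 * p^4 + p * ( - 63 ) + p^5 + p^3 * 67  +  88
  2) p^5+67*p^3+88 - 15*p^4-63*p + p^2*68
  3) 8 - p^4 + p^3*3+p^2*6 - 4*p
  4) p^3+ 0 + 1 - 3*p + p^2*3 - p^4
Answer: 1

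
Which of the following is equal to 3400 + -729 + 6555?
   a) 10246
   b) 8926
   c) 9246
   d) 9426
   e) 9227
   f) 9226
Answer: f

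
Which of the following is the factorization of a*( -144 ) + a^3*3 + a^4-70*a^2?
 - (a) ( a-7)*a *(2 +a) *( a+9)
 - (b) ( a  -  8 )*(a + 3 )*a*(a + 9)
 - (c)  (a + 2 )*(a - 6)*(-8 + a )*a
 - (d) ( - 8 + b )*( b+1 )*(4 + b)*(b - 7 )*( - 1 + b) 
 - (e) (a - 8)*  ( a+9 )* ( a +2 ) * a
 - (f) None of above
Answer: e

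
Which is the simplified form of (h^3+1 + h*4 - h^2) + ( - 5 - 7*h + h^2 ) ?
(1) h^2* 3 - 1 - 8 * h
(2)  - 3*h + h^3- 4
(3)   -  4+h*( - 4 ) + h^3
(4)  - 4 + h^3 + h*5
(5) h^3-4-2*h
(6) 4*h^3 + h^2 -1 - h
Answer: 2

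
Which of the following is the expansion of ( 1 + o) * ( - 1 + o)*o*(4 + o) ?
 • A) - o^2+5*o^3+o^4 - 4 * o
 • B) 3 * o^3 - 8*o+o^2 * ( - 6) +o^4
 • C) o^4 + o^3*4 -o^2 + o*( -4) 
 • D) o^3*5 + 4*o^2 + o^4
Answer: C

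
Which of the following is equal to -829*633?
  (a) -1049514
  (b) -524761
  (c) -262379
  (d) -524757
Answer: d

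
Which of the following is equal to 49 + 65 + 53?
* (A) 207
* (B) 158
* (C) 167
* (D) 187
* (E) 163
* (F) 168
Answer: C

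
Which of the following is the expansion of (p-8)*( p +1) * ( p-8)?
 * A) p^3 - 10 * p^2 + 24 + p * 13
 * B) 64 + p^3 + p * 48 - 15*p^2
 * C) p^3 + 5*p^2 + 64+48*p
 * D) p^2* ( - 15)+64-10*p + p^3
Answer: B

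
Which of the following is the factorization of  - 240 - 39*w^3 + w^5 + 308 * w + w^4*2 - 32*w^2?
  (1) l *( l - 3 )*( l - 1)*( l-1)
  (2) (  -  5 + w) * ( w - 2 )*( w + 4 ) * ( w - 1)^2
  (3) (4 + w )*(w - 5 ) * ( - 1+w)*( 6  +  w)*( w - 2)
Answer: 3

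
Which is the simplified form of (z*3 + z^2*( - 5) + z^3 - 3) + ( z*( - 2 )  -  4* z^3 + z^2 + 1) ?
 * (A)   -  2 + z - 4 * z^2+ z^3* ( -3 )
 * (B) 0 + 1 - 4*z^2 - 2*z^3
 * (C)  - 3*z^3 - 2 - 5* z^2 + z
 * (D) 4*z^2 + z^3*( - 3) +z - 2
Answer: A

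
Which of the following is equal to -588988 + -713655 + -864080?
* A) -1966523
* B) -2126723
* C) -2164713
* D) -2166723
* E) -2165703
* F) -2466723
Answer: D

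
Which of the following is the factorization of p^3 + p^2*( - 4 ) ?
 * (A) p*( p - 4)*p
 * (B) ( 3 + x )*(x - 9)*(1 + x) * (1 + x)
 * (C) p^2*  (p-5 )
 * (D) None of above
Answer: A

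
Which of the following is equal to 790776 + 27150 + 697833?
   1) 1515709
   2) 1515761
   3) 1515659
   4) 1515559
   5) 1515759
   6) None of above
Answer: 5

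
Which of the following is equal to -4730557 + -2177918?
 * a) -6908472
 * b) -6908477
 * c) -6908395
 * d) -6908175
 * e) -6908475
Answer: e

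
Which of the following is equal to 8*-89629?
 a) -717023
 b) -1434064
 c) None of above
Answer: c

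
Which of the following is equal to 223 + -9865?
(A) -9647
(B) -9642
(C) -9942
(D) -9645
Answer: B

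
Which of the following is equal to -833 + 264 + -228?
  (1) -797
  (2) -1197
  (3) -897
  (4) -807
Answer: 1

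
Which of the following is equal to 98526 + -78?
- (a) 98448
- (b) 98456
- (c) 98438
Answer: a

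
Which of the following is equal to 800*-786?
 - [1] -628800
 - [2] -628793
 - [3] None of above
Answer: 1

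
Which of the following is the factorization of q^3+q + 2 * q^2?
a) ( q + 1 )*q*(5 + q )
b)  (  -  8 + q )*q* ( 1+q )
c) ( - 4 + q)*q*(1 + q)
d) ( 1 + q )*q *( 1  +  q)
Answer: d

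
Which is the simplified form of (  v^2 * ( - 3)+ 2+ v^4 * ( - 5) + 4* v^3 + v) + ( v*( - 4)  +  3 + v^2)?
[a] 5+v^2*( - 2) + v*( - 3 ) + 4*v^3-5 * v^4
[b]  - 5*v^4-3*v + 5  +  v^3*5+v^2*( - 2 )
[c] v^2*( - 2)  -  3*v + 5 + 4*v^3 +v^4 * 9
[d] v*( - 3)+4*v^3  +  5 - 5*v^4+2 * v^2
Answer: a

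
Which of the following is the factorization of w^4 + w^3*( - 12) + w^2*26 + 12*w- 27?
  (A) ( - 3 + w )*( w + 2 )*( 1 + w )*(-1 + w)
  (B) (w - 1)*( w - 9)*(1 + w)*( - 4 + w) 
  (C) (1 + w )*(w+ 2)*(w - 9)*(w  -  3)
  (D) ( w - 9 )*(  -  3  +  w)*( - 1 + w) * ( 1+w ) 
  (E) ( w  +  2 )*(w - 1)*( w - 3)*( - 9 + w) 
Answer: D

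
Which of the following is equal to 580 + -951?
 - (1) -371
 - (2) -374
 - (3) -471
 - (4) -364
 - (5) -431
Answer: 1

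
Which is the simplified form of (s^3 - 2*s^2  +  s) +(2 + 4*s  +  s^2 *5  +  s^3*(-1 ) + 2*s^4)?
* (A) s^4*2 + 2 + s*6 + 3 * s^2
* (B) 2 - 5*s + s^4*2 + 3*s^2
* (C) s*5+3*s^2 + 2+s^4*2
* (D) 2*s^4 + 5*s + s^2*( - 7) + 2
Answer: C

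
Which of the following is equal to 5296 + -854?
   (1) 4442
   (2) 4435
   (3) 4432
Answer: 1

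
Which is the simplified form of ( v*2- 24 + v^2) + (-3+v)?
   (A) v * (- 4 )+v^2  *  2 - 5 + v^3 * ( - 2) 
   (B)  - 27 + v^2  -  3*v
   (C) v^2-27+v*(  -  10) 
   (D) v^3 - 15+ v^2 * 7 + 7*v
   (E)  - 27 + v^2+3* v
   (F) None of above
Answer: E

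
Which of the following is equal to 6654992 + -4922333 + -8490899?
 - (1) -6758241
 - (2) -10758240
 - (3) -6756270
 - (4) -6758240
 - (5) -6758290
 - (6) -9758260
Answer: 4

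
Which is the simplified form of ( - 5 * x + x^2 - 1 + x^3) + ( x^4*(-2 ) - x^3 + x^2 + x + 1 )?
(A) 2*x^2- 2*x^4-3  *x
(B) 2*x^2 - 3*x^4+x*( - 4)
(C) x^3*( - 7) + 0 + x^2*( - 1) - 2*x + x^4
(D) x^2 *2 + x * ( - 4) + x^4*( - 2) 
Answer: D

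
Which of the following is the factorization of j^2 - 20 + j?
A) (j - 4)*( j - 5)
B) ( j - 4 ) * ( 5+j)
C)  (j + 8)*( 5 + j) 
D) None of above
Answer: B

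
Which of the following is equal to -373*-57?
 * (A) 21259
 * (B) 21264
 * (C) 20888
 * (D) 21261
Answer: D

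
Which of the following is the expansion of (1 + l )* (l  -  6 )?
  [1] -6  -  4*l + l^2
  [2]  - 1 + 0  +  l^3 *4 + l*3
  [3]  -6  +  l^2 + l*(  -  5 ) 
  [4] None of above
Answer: 3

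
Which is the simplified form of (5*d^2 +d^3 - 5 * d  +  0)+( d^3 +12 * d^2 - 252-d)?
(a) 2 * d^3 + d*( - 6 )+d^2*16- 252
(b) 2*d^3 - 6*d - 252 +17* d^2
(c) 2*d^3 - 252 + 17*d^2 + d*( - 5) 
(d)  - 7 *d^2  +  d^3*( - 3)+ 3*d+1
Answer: b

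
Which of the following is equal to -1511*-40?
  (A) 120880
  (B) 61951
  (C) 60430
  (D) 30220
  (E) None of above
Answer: E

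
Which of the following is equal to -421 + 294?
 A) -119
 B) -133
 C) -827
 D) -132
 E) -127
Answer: E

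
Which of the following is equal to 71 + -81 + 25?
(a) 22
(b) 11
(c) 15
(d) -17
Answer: c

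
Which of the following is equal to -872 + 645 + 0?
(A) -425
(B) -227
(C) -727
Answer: B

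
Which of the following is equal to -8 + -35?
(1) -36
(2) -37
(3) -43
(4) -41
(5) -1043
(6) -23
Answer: 3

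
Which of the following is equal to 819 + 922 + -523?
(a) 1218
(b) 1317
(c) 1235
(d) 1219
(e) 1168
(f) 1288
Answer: a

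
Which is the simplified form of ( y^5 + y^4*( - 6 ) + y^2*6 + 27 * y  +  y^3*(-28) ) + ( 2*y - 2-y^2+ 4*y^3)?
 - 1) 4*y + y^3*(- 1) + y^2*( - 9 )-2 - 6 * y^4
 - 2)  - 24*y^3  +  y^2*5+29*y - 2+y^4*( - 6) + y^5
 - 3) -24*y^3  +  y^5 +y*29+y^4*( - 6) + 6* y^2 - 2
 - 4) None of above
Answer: 2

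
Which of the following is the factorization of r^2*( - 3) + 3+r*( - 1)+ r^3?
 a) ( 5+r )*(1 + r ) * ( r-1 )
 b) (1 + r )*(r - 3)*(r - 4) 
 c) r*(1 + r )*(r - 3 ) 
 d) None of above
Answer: d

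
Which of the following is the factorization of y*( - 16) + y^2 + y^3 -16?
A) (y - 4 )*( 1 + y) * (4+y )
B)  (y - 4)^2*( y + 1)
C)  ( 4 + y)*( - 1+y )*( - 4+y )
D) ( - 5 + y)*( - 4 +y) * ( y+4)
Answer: A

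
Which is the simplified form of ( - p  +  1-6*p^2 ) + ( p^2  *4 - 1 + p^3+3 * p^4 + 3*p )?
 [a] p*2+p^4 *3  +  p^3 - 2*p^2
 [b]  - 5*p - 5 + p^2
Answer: a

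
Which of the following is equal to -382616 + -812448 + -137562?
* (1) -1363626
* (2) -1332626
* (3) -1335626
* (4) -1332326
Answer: 2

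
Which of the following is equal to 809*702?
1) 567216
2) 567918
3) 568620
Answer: 2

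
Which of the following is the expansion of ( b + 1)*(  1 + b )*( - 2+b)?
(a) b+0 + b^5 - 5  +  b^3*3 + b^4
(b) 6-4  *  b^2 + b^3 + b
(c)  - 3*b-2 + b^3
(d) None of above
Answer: c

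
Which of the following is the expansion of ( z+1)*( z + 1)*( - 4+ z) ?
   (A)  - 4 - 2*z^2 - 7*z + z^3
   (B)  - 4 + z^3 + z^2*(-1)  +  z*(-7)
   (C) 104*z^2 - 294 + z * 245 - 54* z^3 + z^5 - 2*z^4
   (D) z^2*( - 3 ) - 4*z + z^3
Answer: A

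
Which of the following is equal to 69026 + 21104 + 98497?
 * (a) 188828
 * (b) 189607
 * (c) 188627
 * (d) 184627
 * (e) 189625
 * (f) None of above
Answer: c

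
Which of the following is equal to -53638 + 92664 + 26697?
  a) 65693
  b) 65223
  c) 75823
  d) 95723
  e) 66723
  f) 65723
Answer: f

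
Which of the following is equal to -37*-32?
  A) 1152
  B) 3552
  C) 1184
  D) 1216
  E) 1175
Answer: C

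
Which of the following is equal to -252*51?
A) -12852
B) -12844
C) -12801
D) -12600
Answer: A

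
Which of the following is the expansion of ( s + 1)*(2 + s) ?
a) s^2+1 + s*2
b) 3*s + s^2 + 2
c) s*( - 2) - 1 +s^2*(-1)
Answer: b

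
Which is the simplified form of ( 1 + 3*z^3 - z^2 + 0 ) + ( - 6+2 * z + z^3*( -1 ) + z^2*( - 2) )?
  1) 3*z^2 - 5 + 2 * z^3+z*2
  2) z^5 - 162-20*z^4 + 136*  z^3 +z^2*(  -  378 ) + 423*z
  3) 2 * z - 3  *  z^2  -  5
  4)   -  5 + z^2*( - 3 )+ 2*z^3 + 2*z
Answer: 4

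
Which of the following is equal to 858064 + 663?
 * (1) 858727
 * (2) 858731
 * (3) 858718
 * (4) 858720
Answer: 1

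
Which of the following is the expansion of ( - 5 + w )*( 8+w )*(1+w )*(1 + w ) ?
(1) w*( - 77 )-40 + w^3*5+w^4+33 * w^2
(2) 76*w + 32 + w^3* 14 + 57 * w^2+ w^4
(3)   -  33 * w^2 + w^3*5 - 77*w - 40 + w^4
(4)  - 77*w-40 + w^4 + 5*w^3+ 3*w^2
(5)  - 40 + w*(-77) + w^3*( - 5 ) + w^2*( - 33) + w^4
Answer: 3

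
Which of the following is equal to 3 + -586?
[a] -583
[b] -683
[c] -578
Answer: a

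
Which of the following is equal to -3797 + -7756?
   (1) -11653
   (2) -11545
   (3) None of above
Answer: 3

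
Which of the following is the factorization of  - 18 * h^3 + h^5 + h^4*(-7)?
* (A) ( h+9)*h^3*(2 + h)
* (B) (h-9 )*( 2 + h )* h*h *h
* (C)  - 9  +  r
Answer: B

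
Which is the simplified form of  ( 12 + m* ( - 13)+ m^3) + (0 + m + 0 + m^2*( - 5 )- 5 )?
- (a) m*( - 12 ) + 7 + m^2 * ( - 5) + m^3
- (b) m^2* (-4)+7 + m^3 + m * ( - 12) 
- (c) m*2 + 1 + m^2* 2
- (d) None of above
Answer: a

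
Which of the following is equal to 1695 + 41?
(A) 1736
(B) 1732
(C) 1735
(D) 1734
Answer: A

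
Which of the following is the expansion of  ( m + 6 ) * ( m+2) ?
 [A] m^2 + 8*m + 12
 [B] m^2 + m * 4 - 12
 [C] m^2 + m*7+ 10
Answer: A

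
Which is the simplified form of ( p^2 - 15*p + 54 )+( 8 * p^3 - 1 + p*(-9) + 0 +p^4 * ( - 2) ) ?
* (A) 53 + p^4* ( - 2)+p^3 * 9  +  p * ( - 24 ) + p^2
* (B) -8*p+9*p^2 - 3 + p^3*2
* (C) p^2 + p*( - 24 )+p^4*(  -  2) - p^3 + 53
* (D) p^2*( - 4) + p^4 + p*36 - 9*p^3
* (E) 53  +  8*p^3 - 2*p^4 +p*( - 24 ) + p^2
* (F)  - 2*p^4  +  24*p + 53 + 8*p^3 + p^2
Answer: E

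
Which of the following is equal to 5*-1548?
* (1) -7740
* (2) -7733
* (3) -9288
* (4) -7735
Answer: 1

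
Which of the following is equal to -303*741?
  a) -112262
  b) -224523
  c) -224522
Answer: b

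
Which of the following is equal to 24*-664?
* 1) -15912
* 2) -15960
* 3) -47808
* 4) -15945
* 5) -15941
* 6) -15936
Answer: 6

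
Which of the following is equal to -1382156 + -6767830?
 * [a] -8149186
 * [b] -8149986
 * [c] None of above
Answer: b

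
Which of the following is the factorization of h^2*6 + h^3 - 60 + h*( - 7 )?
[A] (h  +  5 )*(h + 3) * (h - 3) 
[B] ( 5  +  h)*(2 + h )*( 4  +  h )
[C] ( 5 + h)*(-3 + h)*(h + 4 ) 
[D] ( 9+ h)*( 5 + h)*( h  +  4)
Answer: C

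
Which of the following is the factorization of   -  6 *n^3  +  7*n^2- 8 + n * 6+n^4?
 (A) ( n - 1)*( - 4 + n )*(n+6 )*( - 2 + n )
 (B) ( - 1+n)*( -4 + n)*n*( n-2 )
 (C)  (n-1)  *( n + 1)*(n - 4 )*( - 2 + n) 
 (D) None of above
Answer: C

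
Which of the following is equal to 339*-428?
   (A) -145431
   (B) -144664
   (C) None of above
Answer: C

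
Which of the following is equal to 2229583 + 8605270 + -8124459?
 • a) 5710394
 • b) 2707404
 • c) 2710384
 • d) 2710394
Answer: d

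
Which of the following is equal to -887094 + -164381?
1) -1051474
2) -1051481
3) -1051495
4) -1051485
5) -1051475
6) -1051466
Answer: 5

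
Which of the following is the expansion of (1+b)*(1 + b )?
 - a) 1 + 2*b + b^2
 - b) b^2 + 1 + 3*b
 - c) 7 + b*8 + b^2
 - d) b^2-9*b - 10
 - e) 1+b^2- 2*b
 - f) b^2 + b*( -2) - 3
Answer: a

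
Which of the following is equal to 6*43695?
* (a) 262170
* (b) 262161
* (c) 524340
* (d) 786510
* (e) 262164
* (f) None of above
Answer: a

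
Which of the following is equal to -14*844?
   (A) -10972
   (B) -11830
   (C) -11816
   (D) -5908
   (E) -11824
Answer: C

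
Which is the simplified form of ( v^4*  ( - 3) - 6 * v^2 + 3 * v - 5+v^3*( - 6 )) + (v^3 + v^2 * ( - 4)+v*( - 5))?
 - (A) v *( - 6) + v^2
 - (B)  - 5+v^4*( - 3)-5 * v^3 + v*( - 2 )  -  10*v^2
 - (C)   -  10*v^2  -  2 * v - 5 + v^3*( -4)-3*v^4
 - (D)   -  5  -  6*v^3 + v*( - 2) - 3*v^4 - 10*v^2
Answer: B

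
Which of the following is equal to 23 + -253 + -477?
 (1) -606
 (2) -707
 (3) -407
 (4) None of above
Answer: 2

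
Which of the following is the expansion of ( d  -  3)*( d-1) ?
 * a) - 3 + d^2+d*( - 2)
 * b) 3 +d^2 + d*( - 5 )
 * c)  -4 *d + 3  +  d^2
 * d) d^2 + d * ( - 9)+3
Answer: c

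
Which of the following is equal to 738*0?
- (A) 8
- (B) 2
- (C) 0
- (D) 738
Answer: C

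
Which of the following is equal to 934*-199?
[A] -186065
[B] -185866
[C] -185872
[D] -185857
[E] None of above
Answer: B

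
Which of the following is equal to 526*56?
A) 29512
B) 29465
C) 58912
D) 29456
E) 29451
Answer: D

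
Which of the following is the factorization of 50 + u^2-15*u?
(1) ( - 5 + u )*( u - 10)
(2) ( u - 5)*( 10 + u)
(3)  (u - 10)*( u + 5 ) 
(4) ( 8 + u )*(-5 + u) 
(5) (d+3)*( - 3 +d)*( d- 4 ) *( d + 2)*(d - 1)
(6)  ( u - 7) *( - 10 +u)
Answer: 1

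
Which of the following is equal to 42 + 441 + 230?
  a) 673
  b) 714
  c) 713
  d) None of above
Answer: c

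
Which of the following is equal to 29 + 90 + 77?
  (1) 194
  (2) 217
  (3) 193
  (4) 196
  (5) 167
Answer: 4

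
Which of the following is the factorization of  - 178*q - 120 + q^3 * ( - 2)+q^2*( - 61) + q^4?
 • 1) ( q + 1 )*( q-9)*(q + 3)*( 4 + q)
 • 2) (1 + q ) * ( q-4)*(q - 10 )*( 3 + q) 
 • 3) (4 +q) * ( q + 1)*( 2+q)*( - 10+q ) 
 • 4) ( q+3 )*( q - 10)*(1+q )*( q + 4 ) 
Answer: 4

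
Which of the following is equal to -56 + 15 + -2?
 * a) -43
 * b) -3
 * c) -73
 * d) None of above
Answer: a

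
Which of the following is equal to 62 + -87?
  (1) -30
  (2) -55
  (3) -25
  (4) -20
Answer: 3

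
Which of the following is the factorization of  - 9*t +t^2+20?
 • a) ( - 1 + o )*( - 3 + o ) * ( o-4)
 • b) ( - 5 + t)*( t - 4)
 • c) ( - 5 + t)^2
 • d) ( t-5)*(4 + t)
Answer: b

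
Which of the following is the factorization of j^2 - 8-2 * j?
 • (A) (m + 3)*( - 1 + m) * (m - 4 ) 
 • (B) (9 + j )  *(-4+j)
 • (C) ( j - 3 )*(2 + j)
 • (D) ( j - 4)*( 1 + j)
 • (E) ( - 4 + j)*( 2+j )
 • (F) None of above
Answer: E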